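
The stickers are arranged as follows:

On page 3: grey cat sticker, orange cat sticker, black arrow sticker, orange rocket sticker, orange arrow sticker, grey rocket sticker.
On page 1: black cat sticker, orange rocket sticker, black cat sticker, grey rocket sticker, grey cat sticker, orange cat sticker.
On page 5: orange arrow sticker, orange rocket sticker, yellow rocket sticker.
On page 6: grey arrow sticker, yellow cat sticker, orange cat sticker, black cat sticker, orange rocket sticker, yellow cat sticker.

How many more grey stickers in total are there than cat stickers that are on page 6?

grey stickers: 5.
cat stickers on page 6: 4.
5 − 4 = 1.

1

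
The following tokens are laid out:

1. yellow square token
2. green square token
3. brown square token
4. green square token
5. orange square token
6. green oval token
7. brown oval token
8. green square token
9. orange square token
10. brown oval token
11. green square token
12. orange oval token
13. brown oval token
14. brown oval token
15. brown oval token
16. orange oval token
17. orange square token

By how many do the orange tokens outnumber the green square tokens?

1

orange tokens: 5.
green square tokens: 4.
5 − 4 = 1.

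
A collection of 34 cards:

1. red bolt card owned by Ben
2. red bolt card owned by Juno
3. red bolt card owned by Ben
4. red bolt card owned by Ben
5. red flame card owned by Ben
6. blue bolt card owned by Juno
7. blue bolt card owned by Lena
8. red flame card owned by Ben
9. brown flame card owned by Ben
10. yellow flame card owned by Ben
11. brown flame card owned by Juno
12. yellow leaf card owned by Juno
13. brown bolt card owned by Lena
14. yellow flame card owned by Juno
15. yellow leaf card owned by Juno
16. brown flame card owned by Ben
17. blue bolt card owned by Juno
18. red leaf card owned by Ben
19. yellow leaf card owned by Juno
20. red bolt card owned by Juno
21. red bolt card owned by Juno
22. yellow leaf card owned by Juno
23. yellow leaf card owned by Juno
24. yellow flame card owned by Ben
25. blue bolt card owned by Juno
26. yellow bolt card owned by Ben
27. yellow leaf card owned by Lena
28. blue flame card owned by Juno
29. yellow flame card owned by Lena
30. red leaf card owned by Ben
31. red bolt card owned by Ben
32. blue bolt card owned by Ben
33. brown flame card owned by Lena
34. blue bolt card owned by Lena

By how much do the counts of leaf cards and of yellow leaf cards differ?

2

leaf cards: 8. yellow leaf cards: 6.
|8 − 6| = 8 − 6 = 2.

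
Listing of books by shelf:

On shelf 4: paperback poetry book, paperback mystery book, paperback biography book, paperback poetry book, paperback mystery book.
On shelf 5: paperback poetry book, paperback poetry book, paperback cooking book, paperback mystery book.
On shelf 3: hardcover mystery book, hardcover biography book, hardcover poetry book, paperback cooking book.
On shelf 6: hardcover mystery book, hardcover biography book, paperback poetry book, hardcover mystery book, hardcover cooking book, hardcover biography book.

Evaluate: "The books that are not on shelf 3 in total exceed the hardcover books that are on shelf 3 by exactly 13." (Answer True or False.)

False

There are 15 books that are not on shelf 3.
There are 3 hardcover books on shelf 3.
The claim requires 15 − 3 (= 12) to equal 13, which does not hold.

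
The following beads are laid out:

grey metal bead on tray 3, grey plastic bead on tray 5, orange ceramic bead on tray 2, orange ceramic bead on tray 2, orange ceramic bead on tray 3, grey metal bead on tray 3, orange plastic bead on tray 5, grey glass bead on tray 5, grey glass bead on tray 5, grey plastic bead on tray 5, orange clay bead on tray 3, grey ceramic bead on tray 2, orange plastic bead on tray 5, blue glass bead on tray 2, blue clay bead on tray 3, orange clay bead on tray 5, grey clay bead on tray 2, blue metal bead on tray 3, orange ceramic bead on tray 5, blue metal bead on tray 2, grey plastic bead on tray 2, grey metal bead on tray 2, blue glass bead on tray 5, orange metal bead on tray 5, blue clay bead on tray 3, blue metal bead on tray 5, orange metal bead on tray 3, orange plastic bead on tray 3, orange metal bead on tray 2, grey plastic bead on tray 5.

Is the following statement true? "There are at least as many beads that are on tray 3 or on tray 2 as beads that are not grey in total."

False

|beads on tray 3 or on tray 2| = 18.
|beads that are not grey| = 19.
The claim requires 18 ≥ 19, which does not hold.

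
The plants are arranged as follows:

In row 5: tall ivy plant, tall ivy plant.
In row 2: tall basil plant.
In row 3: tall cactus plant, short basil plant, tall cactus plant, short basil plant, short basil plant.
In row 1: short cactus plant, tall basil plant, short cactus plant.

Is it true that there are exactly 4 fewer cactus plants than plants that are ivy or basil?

|cactus plants| = 4.
|plants that are ivy or basil| = 7.
The claim requires 7 − 4 (= 3) to equal 4, which does not hold.

False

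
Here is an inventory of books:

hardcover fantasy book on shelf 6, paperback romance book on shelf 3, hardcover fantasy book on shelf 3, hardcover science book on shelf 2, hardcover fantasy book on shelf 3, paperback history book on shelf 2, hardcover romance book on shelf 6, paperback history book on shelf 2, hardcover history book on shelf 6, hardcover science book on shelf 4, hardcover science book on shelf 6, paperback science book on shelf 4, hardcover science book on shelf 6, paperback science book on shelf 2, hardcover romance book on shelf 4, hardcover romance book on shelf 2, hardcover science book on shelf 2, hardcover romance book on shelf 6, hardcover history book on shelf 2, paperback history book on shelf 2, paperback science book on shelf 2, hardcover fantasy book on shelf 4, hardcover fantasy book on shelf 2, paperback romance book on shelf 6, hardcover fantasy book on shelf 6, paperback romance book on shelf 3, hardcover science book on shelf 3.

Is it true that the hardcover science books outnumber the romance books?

hardcover science books: 6.
romance books: 7.
The claim requires 6 > 7, which does not hold.

False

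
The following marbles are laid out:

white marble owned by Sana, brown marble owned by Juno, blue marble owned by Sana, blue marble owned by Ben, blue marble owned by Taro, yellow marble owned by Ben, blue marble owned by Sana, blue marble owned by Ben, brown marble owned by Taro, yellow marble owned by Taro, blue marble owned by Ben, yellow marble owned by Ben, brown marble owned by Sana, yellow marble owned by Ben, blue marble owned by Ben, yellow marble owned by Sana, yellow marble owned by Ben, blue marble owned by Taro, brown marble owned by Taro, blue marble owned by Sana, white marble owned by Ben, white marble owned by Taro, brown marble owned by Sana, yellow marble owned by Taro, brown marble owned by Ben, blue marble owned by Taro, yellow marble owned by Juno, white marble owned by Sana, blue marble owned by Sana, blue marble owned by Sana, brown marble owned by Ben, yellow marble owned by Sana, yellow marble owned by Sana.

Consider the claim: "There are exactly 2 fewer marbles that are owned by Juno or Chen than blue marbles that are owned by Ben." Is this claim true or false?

|marbles owned by Juno or Chen| = 2.
|blue marbles owned by Ben| = 4.
The claim requires 4 − 2 (= 2) to equal 2, which holds.

True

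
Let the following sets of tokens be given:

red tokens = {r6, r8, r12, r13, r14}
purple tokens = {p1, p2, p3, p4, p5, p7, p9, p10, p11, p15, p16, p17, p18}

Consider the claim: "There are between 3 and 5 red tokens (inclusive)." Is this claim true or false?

|red tokens| = 5.
The claim requires 3 ≤ 5 ≤ 5, which holds.

True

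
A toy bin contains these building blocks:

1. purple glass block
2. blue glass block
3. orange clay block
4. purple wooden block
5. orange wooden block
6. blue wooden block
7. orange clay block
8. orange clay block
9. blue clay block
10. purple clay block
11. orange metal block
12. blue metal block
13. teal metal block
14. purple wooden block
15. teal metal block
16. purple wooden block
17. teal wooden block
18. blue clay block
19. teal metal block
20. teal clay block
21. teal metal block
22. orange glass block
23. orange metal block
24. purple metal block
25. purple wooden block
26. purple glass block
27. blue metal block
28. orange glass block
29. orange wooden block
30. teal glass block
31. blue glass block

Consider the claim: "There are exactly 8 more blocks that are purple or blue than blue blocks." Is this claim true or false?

True

blocks that are purple or blue: 15.
blue blocks: 7.
The claim requires 15 − 7 (= 8) to equal 8, which holds.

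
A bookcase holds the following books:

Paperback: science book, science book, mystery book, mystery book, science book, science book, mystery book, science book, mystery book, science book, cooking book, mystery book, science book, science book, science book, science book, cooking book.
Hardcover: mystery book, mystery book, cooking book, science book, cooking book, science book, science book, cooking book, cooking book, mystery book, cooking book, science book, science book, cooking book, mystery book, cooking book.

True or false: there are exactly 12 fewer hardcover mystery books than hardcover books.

True

|hardcover mystery books| = 4.
|hardcover books| = 16.
The claim requires 16 − 4 (= 12) to equal 12, which holds.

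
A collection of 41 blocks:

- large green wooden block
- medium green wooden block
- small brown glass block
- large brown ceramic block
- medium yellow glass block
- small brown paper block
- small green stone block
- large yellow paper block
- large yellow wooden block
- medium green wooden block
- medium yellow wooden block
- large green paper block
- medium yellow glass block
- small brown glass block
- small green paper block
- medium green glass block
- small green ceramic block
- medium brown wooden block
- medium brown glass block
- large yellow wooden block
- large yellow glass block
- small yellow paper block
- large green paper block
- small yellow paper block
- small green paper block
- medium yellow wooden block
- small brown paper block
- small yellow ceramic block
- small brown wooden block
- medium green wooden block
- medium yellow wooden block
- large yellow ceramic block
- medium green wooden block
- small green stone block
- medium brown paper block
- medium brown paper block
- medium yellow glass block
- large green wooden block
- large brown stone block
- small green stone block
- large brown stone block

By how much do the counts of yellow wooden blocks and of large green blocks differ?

yellow wooden blocks: 5. large green blocks: 4.
|5 − 4| = 5 − 4 = 1.

1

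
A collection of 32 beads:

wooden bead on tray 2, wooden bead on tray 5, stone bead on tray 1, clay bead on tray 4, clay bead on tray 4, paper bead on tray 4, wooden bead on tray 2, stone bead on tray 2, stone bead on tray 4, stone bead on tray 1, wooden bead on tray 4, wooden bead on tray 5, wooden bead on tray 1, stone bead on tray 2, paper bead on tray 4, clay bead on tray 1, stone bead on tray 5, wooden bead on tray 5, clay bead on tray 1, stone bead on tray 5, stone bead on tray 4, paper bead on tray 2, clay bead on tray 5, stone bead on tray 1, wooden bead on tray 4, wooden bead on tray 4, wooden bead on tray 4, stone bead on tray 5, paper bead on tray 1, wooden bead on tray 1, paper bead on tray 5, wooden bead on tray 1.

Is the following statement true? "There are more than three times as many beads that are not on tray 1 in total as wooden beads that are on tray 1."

True

beads that are not on tray 1: 23.
wooden beads on tray 1: 3.
The claim requires 23 > 3 × 3 = 9, which holds.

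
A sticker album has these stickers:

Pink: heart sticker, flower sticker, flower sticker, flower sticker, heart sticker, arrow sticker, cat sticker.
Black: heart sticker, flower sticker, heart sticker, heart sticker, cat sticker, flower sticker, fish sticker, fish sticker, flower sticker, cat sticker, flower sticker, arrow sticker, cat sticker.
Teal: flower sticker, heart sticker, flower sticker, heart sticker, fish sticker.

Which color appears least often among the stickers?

teal

Counts by color: black 13, pink 7, teal 5.
The minimum is 5, held uniquely by teal.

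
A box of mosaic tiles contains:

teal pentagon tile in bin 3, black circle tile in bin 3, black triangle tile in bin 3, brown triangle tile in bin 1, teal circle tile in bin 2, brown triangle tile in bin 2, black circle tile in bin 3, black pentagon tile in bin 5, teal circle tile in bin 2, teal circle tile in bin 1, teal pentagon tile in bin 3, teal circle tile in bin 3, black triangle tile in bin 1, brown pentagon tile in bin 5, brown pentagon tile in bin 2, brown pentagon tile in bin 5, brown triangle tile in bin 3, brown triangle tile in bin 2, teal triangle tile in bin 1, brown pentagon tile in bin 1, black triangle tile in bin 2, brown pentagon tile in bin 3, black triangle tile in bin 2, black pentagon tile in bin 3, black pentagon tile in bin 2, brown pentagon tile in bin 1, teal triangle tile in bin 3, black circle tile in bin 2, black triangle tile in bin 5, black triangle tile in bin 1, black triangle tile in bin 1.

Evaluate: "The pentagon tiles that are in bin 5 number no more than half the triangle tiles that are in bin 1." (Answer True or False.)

False

pentagon tiles in bin 5: 3.
triangle tiles in bin 1: 5.
The claim requires 2 × 3 = 6 ≤ 5, which does not hold.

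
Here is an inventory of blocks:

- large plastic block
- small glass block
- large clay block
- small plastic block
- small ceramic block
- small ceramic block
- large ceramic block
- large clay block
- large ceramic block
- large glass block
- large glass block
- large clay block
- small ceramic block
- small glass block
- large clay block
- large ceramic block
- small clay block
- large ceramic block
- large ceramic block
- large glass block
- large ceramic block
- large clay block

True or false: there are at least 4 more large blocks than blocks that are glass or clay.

There are 15 large blocks.
There are 11 blocks that are glass or clay.
The claim requires 15 − 11 = 4 ≥ 4, which holds.

True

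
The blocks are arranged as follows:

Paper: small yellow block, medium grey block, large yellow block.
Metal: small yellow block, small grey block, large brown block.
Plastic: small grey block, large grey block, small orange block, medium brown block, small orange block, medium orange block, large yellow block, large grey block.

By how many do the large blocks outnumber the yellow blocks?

1

large blocks: 5.
yellow blocks: 4.
5 − 4 = 1.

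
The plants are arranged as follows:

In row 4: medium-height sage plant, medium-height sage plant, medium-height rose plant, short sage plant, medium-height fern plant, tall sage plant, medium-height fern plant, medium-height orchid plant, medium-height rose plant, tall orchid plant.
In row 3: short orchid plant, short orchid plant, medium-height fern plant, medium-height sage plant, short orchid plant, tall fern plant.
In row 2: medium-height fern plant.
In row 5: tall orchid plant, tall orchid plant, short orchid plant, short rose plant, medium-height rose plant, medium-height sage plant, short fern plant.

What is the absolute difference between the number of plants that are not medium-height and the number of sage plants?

plants that are not medium-height: 12. sage plants: 6.
|12 − 6| = 12 − 6 = 6.

6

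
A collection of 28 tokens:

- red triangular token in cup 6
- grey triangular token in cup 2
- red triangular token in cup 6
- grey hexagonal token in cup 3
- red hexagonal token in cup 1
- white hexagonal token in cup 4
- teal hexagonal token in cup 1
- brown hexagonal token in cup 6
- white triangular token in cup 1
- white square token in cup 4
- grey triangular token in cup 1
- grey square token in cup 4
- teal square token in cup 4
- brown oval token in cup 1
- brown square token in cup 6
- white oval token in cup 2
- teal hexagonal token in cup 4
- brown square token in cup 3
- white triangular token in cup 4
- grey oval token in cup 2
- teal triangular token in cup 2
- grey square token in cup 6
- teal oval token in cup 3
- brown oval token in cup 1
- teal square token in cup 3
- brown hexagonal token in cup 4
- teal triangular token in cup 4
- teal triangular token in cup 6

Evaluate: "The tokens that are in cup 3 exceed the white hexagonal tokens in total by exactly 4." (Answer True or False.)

False

There are 4 tokens in cup 3.
There is 1 white hexagonal token.
The claim requires 4 − 1 (= 3) to equal 4, which does not hold.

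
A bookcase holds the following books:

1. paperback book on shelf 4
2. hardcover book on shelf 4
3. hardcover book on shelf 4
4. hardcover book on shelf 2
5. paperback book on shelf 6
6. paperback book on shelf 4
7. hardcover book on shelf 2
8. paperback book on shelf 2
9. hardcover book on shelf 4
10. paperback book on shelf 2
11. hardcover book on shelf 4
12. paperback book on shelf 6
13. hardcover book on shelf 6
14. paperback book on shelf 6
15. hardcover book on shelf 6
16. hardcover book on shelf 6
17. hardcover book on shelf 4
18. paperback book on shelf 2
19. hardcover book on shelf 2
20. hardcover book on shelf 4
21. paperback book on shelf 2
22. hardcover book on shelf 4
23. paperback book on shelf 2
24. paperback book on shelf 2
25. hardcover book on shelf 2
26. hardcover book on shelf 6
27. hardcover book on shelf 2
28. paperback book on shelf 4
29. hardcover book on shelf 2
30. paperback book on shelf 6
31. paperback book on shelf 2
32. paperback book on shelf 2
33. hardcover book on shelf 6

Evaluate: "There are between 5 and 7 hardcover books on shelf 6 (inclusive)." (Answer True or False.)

True

|hardcover books on shelf 6| = 5.
The claim requires 5 ≤ 5 ≤ 7, which holds.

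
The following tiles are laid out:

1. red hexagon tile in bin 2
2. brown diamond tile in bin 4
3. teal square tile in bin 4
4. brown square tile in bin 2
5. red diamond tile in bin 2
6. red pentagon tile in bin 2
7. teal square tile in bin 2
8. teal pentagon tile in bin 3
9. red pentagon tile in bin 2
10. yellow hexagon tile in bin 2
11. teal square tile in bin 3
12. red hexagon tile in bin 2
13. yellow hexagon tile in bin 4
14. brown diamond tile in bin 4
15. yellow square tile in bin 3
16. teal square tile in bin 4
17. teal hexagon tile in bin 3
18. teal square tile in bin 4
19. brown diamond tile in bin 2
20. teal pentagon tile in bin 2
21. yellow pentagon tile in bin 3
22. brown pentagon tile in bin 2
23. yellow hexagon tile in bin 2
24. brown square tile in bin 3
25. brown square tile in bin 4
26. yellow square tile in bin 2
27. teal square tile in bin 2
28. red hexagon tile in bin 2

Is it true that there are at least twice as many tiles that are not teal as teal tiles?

True

There are 19 tiles that are not teal.
There are 9 teal tiles.
The claim requires 19 ≥ 2 × 9 = 18, which holds.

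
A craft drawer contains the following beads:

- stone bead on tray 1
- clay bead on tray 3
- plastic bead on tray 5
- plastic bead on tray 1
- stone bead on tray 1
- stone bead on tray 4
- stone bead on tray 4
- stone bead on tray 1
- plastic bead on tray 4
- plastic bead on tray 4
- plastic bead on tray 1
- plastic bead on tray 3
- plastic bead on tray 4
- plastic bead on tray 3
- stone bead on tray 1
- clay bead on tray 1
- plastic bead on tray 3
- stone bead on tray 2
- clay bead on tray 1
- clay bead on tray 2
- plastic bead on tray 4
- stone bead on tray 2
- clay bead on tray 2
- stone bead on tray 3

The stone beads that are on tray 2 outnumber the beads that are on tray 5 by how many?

stone beads on tray 2: 2.
beads on tray 5: 1.
2 − 1 = 1.

1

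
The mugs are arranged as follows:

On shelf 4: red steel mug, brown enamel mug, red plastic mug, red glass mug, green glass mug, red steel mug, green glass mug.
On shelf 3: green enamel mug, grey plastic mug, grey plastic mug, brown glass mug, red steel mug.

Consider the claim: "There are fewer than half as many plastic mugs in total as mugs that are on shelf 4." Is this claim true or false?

True

|plastic mugs| = 3.
|mugs on shelf 4| = 7.
The claim requires 2 × 3 = 6 < 7, which holds.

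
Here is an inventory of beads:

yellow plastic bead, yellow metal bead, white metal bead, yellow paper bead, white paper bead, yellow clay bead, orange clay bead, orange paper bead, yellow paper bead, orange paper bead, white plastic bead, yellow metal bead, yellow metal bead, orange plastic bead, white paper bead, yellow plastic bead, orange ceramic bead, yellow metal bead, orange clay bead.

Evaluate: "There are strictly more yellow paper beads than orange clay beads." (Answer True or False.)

|yellow paper beads| = 2.
|orange clay beads| = 2.
The claim requires 2 > 2, which does not hold.

False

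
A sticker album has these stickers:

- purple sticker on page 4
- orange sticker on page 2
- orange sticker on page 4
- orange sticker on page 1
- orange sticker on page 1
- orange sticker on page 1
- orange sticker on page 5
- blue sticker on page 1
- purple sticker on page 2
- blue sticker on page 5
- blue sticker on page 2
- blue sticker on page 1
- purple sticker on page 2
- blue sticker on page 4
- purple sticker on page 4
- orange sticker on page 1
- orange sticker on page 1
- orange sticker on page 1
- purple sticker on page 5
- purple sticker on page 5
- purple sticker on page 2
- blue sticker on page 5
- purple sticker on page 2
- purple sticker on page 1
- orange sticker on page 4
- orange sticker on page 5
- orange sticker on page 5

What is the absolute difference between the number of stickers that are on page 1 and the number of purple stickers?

0

stickers on page 1: 9. purple stickers: 9.
|9 − 9| = 9 − 9 = 0.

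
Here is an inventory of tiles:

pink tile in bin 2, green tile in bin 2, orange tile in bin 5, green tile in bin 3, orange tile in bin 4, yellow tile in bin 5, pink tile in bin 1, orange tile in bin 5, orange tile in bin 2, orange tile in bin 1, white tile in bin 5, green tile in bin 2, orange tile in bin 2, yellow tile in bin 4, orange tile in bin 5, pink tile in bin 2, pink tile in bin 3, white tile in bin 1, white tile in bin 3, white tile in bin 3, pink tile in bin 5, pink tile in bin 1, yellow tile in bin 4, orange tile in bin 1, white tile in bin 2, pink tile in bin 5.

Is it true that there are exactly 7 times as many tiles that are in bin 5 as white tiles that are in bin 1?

True

|tiles in bin 5| = 7.
|white tiles in bin 1| = 1.
The claim requires 7 = 7 × 1 = 7, which holds.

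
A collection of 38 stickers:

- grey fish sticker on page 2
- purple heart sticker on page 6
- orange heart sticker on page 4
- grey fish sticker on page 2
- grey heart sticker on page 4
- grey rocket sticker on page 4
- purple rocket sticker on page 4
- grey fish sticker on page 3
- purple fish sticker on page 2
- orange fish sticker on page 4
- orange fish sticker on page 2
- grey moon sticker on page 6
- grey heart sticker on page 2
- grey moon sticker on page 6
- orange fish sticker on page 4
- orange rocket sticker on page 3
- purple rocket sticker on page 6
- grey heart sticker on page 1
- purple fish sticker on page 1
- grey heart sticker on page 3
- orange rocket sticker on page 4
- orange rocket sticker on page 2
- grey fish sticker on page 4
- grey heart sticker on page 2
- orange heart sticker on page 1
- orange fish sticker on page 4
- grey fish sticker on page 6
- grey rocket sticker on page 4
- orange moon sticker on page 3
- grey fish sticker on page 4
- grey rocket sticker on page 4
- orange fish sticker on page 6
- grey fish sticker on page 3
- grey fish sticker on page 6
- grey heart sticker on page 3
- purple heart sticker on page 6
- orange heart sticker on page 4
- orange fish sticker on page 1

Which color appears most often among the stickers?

Counts by color: grey 19, orange 13, purple 6.
The maximum is 19, held uniquely by grey.

grey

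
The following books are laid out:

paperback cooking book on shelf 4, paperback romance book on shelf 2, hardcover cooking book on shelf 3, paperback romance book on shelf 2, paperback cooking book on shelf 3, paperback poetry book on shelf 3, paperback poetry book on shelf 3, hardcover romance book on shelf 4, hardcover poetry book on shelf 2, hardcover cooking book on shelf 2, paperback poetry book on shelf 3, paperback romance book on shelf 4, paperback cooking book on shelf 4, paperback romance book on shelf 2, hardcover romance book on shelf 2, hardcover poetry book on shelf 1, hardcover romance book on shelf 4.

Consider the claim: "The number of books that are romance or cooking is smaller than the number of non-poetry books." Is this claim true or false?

books that are romance or cooking: 12.
non-poetry books: 12.
The claim requires 12 < 12, which does not hold.

False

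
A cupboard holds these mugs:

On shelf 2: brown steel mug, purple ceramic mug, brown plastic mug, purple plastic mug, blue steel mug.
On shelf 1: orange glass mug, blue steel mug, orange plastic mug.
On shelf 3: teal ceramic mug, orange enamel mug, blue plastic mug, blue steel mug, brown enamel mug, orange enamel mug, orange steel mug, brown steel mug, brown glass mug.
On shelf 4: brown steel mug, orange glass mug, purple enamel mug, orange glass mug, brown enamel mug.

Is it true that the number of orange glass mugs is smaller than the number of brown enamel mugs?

False

|orange glass mugs| = 3.
|brown enamel mugs| = 2.
The claim requires 3 < 2, which does not hold.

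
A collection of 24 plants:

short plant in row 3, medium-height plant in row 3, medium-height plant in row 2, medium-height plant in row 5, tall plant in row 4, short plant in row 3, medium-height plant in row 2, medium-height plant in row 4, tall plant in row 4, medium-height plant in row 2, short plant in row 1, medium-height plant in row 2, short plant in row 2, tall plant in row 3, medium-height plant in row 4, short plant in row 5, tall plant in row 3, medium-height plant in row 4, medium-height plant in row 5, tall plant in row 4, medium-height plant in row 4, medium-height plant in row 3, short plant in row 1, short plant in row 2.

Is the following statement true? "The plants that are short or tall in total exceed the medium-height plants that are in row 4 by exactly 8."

plants that are short or tall: 12.
medium-height plants in row 4: 4.
The claim requires 12 − 4 (= 8) to equal 8, which holds.

True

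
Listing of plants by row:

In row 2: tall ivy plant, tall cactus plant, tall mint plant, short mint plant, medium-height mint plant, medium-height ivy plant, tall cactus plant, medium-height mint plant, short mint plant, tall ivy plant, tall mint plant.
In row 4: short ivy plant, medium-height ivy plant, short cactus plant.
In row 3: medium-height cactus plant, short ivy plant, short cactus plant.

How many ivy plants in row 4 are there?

2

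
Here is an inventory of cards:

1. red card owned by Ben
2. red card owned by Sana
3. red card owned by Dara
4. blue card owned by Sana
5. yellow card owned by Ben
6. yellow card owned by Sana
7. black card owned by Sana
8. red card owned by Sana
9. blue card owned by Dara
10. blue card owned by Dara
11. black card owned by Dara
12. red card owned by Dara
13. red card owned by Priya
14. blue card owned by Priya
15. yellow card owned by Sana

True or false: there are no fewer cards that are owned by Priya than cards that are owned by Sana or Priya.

False

cards owned by Priya: 2.
cards owned by Sana or Priya: 8.
The claim requires 2 ≥ 8, which does not hold.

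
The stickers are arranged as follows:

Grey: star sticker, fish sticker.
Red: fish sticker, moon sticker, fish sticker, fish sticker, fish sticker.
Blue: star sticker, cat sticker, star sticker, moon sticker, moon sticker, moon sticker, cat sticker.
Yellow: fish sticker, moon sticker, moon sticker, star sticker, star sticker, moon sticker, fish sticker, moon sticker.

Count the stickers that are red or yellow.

red: 5; yellow: 8; together 5 + 8 = 13.

13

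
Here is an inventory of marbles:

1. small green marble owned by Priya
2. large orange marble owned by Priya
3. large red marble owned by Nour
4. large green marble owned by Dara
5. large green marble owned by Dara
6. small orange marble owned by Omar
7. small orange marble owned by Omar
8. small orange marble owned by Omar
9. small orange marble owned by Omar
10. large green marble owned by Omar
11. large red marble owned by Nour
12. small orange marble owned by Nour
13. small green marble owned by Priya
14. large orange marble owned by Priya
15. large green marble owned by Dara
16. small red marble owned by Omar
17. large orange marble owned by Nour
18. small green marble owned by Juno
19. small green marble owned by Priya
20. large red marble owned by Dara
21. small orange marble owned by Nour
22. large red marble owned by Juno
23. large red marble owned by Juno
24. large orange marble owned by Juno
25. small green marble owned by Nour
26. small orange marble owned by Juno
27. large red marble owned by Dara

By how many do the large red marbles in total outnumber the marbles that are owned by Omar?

large red marbles: 6.
marbles owned by Omar: 6.
6 − 6 = 0.

0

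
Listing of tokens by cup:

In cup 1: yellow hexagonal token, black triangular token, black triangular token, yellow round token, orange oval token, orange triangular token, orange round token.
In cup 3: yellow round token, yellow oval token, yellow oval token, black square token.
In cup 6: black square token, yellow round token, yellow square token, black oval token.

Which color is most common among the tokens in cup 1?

Counts by color (restricted to tokens in cup 1): orange 3, yellow 2, black 2.
The maximum is 3, held uniquely by orange.

orange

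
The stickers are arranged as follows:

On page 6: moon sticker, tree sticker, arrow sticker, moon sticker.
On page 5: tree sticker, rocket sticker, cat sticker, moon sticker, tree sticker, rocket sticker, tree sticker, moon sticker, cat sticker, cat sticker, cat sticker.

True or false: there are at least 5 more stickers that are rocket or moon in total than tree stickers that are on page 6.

|stickers that are rocket or moon| = 6.
|tree stickers on page 6| = 1.
The claim requires 6 − 1 = 5 ≥ 5, which holds.

True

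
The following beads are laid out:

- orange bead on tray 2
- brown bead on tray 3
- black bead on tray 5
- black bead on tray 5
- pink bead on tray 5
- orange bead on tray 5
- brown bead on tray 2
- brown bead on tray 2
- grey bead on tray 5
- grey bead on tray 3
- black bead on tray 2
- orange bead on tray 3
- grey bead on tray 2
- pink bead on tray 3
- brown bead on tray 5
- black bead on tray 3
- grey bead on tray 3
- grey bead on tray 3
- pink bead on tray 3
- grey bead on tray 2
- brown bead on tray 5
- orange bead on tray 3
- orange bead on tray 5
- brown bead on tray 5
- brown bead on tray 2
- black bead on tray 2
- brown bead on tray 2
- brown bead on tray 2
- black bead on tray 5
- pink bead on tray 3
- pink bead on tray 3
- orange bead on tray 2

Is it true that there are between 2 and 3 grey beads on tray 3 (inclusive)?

True

There are 3 grey beads on tray 3.
The claim requires 2 ≤ 3 ≤ 3, which holds.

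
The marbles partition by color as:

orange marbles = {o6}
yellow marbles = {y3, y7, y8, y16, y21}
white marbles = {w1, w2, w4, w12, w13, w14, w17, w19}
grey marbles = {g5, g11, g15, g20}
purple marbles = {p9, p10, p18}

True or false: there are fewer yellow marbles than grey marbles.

False

yellow marbles: 5.
grey marbles: 4.
The claim requires 5 < 4, which does not hold.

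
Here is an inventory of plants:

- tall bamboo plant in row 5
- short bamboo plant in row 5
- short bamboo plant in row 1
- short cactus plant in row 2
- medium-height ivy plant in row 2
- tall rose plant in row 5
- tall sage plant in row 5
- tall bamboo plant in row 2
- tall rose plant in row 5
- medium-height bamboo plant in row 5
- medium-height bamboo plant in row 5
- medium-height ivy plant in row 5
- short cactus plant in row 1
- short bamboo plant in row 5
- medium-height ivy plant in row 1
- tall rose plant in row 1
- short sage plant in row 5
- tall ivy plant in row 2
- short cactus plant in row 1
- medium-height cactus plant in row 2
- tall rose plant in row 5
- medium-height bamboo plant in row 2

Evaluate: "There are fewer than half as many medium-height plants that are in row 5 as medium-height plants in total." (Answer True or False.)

medium-height plants in row 5: 3.
medium-height plants: 7.
The claim requires 2 × 3 = 6 < 7, which holds.

True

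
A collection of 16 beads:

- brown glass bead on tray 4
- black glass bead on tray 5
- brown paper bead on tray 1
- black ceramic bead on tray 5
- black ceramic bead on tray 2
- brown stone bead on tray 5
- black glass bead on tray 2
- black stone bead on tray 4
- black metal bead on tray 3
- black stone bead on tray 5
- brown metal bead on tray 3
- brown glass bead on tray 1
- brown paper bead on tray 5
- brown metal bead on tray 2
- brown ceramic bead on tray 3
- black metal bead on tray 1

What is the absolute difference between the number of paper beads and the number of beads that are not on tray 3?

11

paper beads: 2. beads that are not on tray 3: 13.
|2 − 13| = 13 − 2 = 11.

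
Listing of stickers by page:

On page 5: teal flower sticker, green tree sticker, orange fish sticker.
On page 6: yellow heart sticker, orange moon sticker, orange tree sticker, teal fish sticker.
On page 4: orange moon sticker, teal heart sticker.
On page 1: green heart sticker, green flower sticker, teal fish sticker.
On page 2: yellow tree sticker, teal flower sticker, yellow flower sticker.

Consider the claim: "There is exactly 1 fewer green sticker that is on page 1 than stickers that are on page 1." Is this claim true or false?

|green stickers on page 1| = 2.
|stickers on page 1| = 3.
The claim requires 3 − 2 (= 1) to equal 1, which holds.

True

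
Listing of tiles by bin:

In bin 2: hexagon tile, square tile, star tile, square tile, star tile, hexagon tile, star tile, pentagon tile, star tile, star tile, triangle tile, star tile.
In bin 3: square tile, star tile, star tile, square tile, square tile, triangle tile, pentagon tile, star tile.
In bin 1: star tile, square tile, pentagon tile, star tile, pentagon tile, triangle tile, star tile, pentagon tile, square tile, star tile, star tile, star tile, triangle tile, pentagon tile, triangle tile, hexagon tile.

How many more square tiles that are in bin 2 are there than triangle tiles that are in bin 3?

1

square tiles in bin 2: 2.
triangle tiles in bin 3: 1.
2 − 1 = 1.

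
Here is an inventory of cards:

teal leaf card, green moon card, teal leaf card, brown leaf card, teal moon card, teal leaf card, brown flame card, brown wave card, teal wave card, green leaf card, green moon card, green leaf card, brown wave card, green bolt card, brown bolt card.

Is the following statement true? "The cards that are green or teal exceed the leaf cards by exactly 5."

cards that are green or teal: 10.
leaf cards: 6.
The claim requires 10 − 6 (= 4) to equal 5, which does not hold.

False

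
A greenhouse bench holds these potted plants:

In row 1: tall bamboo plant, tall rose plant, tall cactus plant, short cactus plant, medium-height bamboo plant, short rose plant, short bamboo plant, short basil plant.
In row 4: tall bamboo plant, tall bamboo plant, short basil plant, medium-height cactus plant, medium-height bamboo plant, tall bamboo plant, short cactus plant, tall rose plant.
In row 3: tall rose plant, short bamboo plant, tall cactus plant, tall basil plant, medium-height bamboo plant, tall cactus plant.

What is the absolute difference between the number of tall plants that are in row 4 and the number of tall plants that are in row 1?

tall plants in row 4: 4. tall plants in row 1: 3.
|4 − 3| = 4 − 3 = 1.

1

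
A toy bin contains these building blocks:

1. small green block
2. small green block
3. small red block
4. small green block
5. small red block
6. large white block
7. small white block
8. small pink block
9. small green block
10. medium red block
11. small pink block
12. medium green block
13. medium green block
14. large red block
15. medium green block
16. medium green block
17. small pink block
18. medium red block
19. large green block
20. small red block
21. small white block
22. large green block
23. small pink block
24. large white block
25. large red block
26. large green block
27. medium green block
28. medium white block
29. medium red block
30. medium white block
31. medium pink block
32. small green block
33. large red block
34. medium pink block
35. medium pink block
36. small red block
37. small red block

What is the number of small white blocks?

2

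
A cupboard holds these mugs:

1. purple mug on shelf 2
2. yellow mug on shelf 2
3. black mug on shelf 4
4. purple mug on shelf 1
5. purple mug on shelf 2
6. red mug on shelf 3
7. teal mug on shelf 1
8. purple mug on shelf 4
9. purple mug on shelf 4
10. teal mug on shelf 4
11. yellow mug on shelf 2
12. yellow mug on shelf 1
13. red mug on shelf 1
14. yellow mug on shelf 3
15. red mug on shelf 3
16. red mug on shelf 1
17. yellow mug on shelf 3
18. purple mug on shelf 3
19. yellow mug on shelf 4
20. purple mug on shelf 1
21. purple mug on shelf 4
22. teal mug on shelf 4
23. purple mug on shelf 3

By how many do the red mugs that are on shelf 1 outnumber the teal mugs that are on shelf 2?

red mugs on shelf 1: 2.
teal mugs on shelf 2: 0.
2 − 0 = 2.

2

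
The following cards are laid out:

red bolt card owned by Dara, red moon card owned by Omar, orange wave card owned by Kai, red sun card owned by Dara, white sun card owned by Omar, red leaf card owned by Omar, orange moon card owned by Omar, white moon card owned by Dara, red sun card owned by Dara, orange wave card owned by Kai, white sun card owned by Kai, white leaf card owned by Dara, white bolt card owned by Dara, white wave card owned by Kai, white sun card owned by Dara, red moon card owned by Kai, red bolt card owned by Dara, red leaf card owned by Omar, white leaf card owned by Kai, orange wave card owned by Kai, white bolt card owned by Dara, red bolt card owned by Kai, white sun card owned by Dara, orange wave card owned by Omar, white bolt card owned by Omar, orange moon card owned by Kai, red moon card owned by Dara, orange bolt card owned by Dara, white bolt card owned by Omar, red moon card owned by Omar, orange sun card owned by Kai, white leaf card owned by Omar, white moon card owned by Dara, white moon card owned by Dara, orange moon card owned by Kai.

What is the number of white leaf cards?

3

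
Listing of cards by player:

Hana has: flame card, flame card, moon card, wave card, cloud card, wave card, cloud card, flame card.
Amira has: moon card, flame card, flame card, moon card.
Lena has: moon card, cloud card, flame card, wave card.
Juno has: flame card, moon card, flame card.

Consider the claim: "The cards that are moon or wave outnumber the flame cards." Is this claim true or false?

False

cards that are moon or wave: 8.
flame cards: 8.
The claim requires 8 > 8, which does not hold.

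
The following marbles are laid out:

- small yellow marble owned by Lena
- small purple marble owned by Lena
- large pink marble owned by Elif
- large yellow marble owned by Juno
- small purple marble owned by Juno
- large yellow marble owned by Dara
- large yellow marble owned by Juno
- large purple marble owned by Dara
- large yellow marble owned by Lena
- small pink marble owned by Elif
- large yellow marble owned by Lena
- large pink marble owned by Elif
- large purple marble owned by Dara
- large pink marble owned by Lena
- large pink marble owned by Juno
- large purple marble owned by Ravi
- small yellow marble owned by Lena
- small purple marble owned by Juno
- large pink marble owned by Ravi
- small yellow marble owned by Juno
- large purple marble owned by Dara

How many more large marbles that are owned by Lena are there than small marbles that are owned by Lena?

0

large marbles owned by Lena: 3.
small marbles owned by Lena: 3.
3 − 3 = 0.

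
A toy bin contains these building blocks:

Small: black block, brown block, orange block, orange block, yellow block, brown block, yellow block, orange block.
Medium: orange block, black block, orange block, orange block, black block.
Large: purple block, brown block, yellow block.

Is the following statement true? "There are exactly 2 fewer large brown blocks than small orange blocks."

True

large brown blocks: 1.
small orange blocks: 3.
The claim requires 3 − 1 (= 2) to equal 2, which holds.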